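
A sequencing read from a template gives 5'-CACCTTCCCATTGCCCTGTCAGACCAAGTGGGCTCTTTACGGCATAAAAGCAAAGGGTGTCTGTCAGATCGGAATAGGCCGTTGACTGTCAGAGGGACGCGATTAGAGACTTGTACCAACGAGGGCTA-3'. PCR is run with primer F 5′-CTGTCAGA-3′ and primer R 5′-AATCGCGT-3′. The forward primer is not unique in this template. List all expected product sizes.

89 bp, 44 bp, 19 bp

The forward primer CTGTCAGA matches the top strand at positions 16–23, 61–68, 86–93.
The reverse primer's reverse complement is ACGCGATT, matching at positions 97–104.
Each forward site pairs with the reverse site to give a product ending at position 104: sizes 89, 44, 19 bp.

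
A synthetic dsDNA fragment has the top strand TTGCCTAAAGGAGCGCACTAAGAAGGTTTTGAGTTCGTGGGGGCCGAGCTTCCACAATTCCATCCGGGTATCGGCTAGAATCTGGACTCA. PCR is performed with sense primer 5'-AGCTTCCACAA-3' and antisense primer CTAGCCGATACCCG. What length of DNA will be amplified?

32 bp

Forward primer AGCTTCCACAA is found on the top strand at positions 47–57.
Reverse complement of the reverse primer: CGGGTATCGGCTAG. This occurs on the top strand at positions 65–78.
Product length = (reverse-primer end) − (forward-primer start) + 1 = 78 − 47 + 1 = 32 bp.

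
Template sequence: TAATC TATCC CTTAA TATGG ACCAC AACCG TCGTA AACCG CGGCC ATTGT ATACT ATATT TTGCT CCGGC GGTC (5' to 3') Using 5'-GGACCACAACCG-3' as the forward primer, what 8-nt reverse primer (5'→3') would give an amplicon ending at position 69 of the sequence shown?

5'-CCGGAGCA-3'

The forward primer binds at positions 19–30; the product's 3' end on the top strand is position 69.
The reverse primer anneals to the top strand over positions 62–69, i.e. to TGCTCCGG.
Its sequence written 5'→3' is the reverse complement: CCGGAGCA.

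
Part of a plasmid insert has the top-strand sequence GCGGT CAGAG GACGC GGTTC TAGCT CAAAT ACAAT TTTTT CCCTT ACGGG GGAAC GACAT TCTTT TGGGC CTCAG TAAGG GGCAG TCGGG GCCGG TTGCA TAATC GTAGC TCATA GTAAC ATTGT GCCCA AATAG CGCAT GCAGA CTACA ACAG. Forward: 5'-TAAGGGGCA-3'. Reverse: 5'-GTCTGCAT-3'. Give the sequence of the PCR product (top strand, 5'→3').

5'-TAAGGGGCAGTCGGGGCCGGTTGCATAATCGTAGCTCATAGTAACATTGTGCCCAAATAGCGCATGCAGAC-3'

Forward primer TAAGGGGCA is found on the top strand at positions 76–84.
Taking the reverse complement of GTCTGCAT gives ATGCAGAC, found at positions 139–146 on the template; the primer anneals here to the top strand with its 3' end pointing upstream.
The product is the template from position 76 through 146 (71 bp).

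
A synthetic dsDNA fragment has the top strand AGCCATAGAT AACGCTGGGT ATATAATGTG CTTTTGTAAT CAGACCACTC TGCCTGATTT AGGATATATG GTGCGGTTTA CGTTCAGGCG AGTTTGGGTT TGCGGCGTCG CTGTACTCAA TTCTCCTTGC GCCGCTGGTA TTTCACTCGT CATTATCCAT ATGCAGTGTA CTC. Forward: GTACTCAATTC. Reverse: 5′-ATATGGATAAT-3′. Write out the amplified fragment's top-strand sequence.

5'-GTACTCAATTCTCCTTGCGCCGCTGGTATTTCACTCGTCATTATCCATAT-3'

Forward primer GTACTCAATTC is found on the top strand at positions 113–123.
The reverse primer's reverse complement is ATTATCCATAT, which matches the template at positions 152–162.
The product is the template from position 113 through 162 (50 bp).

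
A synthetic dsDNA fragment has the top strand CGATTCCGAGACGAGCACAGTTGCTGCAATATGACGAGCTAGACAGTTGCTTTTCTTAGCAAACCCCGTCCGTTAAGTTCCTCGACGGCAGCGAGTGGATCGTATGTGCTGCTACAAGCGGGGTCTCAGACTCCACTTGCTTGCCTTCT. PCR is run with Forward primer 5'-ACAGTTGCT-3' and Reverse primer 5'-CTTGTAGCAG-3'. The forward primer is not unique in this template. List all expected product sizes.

102 bp, 76 bp

The forward primer ACAGTTGCT matches the top strand at positions 17–25, 43–51.
The reverse primer's reverse complement is CTGCTACAAG, matching at positions 109–118.
Each forward site pairs with the reverse site to give a product ending at position 118: sizes 102, 76 bp.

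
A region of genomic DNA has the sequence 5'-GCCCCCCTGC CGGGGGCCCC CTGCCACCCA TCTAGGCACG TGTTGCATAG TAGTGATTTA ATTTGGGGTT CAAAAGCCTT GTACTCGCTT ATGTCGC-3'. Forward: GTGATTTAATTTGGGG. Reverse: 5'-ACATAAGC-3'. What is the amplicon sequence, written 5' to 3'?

5'-GTGATTTAATTTGGGGTTCAAAAGCCTTGTACTCGCTTATGT-3'

Scanning the template, GTGATTTAATTTGGGG occurs at positions 53–68; this primer anneals to the bottom strand there with its 3' end pointing downstream.
The reverse primer's reverse complement is GCTTATGT, which matches the template at positions 87–94.
The product is the template from position 53 through 94 (42 bp).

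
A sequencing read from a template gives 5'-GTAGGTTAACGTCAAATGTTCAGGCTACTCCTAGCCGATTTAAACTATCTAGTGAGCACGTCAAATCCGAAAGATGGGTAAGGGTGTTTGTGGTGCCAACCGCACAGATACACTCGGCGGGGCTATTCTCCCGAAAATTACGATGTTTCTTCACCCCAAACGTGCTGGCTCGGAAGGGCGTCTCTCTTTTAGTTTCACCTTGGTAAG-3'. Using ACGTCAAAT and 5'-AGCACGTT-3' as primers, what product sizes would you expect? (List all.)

158 bp, 109 bp

The forward primer ACGTCAAAT matches the top strand at positions 9–17, 58–66.
The reverse primer's reverse complement is AACGTGCT, matching at positions 159–166.
Each forward site pairs with the reverse site to give a product ending at position 166: sizes 158, 109 bp.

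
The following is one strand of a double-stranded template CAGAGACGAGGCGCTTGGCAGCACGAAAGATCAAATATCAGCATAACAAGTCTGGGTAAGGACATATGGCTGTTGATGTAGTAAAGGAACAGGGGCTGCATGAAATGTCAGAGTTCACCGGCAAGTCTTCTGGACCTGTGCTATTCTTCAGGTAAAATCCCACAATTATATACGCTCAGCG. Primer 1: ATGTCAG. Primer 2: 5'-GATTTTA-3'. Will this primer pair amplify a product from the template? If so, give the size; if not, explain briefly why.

Yes — a 55 bp product.

Primer 1 (ATGTCAG) matches the top strand at positions 105–111; it acts as a forward primer.
Primer 2's reverse complement is TAAAATC, matching the top strand at positions 153–159; it acts as a reverse primer.
The 3' ends face each other across positions 105–159, giving a 55 bp product.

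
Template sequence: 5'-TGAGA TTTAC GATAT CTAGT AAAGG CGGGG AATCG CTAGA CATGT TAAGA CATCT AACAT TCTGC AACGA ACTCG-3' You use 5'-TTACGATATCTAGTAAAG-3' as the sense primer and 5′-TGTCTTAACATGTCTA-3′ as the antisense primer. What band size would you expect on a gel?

46 bp

Scanning the template, TTACGATATCTAGTAAAG occurs at positions 7–24; this primer anneals to the bottom strand there with its 3' end pointing downstream.
Taking the reverse complement of TGTCTTAACATGTCTA gives TAGACATGTTAAGACA, found at positions 37–52 on the template; the primer anneals here to the top strand with its 3' end pointing upstream.
Product length = (reverse-primer end) − (forward-primer start) + 1 = 52 − 7 + 1 = 46 bp.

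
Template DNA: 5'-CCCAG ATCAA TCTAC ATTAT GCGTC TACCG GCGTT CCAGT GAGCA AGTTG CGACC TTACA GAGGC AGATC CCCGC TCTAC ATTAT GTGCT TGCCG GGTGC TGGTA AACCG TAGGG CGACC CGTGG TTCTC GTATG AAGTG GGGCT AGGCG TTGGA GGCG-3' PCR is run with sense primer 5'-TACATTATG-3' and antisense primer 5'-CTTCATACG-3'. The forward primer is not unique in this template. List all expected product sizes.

The forward primer TACATTATG matches the top strand at positions 13–21, 78–86.
The reverse primer's reverse complement is CGTATGAAG, matching at positions 130–138.
Each forward site pairs with the reverse site to give a product ending at position 138: sizes 126, 61 bp.

126 bp, 61 bp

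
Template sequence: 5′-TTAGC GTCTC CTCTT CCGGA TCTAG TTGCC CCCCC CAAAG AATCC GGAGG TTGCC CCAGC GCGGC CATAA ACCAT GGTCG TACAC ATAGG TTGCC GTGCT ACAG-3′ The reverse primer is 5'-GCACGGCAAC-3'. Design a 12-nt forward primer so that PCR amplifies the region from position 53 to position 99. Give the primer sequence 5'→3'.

5'-GCCCCAGCGCGG-3'

The reverse primer's reverse complement GTTGCCGTGC matches the template at positions 90–99; the product starts at position 53.
The forward primer is identical to the top strand over positions 53–64: GCCCCAGCGCGG.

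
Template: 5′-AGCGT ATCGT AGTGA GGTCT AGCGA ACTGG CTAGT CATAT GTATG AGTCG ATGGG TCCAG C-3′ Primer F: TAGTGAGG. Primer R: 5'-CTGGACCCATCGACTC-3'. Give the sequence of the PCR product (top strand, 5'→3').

5'-TAGTGAGGTCTAGCGAACTGGCTAGTCATATGTATGAGTCGATGGGTCCAG-3'

The forward primer matches the template at positions 10–17.
Reverse complement of the reverse primer: GAGTCGATGGGTCCAG. This occurs on the top strand at positions 45–60.
The product is the template from position 10 through 60 (51 bp).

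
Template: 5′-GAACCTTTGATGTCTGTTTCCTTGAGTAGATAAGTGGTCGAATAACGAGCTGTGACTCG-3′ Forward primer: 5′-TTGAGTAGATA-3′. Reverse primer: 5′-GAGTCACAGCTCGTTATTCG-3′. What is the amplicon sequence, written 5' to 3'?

Forward primer TTGAGTAGATA is found on the top strand at positions 22–32.
Taking the reverse complement of GAGTCACAGCTCGTTATTCG gives CGAATAACGAGCTGTGACTC, found at positions 39–58 on the template; the primer anneals here to the top strand with its 3' end pointing upstream.
The product is the template from position 22 through 58 (37 bp).

5'-TTGAGTAGATAAGTGGTCGAATAACGAGCTGTGACTC-3'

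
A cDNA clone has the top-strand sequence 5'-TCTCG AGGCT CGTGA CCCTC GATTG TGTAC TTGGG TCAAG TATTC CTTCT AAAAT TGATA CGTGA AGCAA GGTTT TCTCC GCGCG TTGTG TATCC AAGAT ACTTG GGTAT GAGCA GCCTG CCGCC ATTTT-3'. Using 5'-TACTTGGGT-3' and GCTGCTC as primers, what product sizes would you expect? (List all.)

The forward primer TACTTGGGT matches the top strand at positions 28–36, 100–108.
The reverse primer's reverse complement is GAGCAGC, matching at positions 111–117.
Each forward site pairs with the reverse site to give a product ending at position 117: sizes 90, 18 bp.

90 bp, 18 bp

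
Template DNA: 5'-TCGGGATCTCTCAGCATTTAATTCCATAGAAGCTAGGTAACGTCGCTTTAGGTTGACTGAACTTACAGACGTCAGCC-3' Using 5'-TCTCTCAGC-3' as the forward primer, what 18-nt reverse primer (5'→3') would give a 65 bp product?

The forward primer binds at positions 7–15, so a 65 bp product ends at position 7 + 65 − 1 = 71.
The reverse primer anneals to the top strand over positions 54–71, i.e. to TGACTGAACTTACAGACG.
Its sequence written 5'→3' is the reverse complement: CGTCTGTAAGTTCAGTCA.

5'-CGTCTGTAAGTTCAGTCA-3'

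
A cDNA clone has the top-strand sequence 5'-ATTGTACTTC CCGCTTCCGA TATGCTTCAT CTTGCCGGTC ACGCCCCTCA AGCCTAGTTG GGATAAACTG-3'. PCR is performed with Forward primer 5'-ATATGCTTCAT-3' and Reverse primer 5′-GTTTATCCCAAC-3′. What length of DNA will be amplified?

49 bp

The forward primer matches the template at positions 20–30.
The reverse primer's reverse complement is GTTGGGATAAAC, which matches the template at positions 57–68.
Amplicon spans positions 20–68: 49 bp.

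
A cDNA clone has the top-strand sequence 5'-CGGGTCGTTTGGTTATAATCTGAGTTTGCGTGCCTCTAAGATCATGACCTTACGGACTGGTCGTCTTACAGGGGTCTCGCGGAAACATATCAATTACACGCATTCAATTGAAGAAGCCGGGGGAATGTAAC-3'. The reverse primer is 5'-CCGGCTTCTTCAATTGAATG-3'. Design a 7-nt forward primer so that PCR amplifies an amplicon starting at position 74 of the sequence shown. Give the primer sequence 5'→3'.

5'-GTCTCGC-3'

The reverse primer's reverse complement CATTCAATTGAAGAAGCCGG matches the template at positions 101–120; the product starts at position 74.
The forward primer is identical to the top strand over positions 74–80: GTCTCGC.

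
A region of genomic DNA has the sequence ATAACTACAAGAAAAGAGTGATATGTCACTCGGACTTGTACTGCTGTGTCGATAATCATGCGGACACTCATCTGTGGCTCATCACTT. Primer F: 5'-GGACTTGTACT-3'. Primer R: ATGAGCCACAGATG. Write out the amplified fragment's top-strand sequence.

5'-GGACTTGTACTGCTGTGTCGATAATCATGCGGACACTCATCTGTGGCTCAT-3'

The forward primer matches the template at positions 32–42.
Taking the reverse complement of ATGAGCCACAGATG gives CATCTGTGGCTCAT, found at positions 69–82 on the template; the primer anneals here to the top strand with its 3' end pointing upstream.
The product is the template from position 32 through 82 (51 bp).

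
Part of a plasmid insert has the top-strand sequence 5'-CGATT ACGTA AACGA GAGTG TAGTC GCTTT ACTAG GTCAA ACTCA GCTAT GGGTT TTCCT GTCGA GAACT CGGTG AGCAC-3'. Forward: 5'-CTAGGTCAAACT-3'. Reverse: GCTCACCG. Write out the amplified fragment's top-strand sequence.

5'-CTAGGTCAAACTCAGCTATGGGTTTTCCTGTCGAGAACTCGGTGAGC-3'

The forward primer matches the template at positions 32–43.
The reverse primer's reverse complement is CGGTGAGC, which matches the template at positions 71–78.
The product is the template from position 32 through 78 (47 bp).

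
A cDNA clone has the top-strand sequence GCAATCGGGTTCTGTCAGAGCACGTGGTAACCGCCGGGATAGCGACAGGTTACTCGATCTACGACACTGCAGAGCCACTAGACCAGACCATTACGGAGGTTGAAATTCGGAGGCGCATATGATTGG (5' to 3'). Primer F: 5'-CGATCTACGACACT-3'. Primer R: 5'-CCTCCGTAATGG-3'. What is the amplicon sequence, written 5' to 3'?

Forward primer CGATCTACGACACT is found on the top strand at positions 55–68.
Reverse complement of the reverse primer: CCATTACGGAGG. This occurs on the top strand at positions 88–99.
The product is the template from position 55 through 99 (45 bp).

5'-CGATCTACGACACTGCAGAGCCACTAGACCAGACCATTACGGAGG-3'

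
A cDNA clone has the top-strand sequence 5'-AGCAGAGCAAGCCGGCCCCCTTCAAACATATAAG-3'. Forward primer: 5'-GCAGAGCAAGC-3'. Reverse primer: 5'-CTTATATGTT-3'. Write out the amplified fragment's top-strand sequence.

5'-GCAGAGCAAGCCGGCCCCCTTCAAACATATAAG-3'

Forward primer GCAGAGCAAGC is found on the top strand at positions 2–12.
Reverse complement of the reverse primer: AACATATAAG. This occurs on the top strand at positions 25–34.
The product is the template from position 2 through 34 (33 bp).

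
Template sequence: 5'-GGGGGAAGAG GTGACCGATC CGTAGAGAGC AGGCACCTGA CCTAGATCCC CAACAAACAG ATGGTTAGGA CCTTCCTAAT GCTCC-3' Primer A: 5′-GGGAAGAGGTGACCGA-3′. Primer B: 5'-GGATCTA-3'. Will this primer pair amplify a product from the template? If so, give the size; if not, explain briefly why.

Primer A (GGGAAGAGGTGACCGA) matches the top strand at positions 3–18; it acts as a forward primer.
Primer B's reverse complement is TAGATCC, matching the top strand at positions 43–49; it acts as a reverse primer.
The 3' ends face each other across positions 3–49, giving a 47 bp product.

Yes — a 47 bp product.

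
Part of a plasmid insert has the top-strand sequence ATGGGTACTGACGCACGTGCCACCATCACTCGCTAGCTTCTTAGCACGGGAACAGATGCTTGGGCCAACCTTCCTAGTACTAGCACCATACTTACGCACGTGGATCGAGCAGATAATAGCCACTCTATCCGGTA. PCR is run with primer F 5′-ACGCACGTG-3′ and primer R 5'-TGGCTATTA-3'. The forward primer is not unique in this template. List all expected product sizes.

112 bp, 29 bp

The forward primer ACGCACGTG matches the top strand at positions 11–19, 94–102.
The reverse primer's reverse complement is TAATAGCCA, matching at positions 114–122.
Each forward site pairs with the reverse site to give a product ending at position 122: sizes 112, 29 bp.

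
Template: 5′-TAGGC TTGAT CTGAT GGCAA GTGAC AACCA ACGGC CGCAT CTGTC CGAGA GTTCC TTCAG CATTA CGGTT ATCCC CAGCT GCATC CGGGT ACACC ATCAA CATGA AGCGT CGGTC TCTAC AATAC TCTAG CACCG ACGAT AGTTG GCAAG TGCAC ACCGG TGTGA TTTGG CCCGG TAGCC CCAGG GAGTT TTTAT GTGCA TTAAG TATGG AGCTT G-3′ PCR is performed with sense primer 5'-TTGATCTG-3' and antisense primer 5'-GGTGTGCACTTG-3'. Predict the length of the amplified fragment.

Scanning the template, TTGATCTG occurs at positions 6–13; this primer anneals to the bottom strand there with its 3' end pointing downstream.
Taking the reverse complement of GGTGTGCACTTG gives CAAGTGCACACC, found at positions 147–158 on the template; the primer anneals here to the top strand with its 3' end pointing upstream.
Amplicon spans positions 6–158: 153 bp.

153 bp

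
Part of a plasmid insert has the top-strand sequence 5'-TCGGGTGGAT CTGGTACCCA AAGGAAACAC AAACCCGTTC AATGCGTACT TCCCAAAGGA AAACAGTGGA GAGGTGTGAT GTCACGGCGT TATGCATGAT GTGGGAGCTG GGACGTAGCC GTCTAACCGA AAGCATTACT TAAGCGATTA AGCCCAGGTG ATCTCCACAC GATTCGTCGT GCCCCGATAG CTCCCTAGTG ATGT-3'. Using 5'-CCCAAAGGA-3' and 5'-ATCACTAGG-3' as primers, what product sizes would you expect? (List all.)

186 bp, 151 bp

The forward primer CCCAAAGGA matches the top strand at positions 17–25, 52–60.
The reverse primer's reverse complement is CCTAGTGAT, matching at positions 194–202.
Each forward site pairs with the reverse site to give a product ending at position 202: sizes 186, 151 bp.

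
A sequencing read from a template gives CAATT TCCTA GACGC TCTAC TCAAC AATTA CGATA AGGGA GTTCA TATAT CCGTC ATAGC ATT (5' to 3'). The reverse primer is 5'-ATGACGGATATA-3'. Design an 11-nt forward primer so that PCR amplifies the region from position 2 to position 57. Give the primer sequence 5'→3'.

The reverse primer's reverse complement TATATCCGTCAT matches the template at positions 46–57; the product starts at position 2.
The forward primer is identical to the top strand over positions 2–12: AATTTCCTAGA.

5'-AATTTCCTAGA-3'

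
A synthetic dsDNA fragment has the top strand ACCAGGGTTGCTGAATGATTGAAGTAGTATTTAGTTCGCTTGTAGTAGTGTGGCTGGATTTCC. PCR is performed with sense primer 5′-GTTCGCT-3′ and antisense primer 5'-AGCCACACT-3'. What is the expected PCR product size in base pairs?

22 bp

Scanning the template, GTTCGCT occurs at positions 34–40; this primer anneals to the bottom strand there with its 3' end pointing downstream.
Reverse complement of the reverse primer: AGTGTGGCT. This occurs on the top strand at positions 47–55.
Product length = (reverse-primer end) − (forward-primer start) + 1 = 55 − 34 + 1 = 22 bp.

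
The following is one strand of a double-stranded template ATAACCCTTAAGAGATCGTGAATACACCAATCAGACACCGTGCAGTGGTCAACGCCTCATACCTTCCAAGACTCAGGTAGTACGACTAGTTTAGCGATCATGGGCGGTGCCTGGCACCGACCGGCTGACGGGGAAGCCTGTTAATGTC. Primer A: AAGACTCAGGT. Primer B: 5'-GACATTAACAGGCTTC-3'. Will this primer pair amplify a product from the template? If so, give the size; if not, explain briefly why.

Yes — an 81 bp product.

Primer A (AAGACTCAGGT) matches the top strand at positions 68–78; it acts as a forward primer.
Primer B's reverse complement is GAAGCCTGTTAATGTC, matching the top strand at positions 133–148; it acts as a reverse primer.
The 3' ends face each other across positions 68–148, giving an 81 bp product.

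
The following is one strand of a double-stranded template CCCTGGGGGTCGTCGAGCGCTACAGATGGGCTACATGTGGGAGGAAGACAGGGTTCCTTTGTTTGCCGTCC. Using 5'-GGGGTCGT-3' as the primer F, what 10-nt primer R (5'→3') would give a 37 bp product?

5'-TCCCACATGT-3'

The forward primer binds at positions 6–13, so a 37 bp product ends at position 6 + 37 − 1 = 42.
The reverse primer anneals to the top strand over positions 33–42, i.e. to ACATGTGGGA.
Its sequence written 5'→3' is the reverse complement: TCCCACATGT.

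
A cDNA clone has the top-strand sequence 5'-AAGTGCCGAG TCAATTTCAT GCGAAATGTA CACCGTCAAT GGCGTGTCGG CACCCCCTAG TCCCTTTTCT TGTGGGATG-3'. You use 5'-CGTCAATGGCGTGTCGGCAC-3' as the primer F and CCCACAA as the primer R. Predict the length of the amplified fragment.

43 bp

The forward primer matches the template at positions 34–53.
The reverse primer's reverse complement is TTGTGGG, which matches the template at positions 70–76.
Amplicon spans positions 34–76: 43 bp.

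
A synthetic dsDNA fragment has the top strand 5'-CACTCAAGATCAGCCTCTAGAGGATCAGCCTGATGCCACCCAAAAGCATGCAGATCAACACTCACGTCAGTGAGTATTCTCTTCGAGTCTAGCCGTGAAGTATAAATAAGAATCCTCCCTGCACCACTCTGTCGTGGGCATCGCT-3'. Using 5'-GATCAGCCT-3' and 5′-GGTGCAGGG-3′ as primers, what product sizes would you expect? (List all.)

The forward primer GATCAGCCT matches the top strand at positions 8–16, 23–31.
The reverse primer's reverse complement is CCCTGCACC, matching at positions 117–125.
Each forward site pairs with the reverse site to give a product ending at position 125: sizes 118, 103 bp.

118 bp, 103 bp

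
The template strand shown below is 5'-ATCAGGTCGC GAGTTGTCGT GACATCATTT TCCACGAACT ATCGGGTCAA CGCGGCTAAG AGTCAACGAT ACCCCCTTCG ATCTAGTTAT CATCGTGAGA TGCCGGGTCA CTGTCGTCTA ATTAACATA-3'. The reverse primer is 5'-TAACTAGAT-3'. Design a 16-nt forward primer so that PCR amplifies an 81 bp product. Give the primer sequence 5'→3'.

5'-GCGAGTTGTCGTGACA-3'

The reverse primer's reverse complement ATCTAGTTA matches the template at positions 81–89, so the product ends at position 89.
An 81 bp product then starts at position 89 − 81 + 1 = 9.
The forward primer is identical to the top strand there: GCGAGTTGTCGTGACA.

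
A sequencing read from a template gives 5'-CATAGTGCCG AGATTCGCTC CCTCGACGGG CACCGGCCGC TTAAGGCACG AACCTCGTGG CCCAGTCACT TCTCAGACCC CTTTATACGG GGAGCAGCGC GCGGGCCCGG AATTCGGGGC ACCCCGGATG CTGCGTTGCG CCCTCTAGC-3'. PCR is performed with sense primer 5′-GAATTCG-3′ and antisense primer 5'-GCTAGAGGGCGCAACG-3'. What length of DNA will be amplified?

40 bp

Forward primer GAATTCG is found on the top strand at positions 110–116.
Taking the reverse complement of GCTAGAGGGCGCAACG gives CGTTGCGCCCTCTAGC, found at positions 134–149 on the template; the primer anneals here to the top strand with its 3' end pointing upstream.
The product runs from position 110 to position 149, so its length is 149 − 110 + 1 = 40 bp.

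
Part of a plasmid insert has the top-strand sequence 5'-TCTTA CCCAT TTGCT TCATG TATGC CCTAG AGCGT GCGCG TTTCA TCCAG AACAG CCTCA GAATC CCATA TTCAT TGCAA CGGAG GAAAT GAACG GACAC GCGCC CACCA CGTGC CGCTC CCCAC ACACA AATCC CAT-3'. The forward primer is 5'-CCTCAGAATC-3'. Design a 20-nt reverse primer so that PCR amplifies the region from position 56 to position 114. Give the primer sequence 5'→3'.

5'-CACGTGGTGGGCGCGTGTCC-3'

The product's 3' end on the top strand is position 114.
The reverse primer anneals to the top strand over positions 95–114, i.e. to GGACACGCGCCCACCACGTG.
Its sequence written 5'→3' is the reverse complement: CACGTGGTGGGCGCGTGTCC.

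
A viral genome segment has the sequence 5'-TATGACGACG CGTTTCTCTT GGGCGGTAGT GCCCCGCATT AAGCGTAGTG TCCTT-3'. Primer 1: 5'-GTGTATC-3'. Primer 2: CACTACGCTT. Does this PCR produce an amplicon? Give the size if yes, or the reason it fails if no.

No product — primer 1 has no binding site in the template.

Primer 1 (GTGTATC) does not match the top strand, and its reverse complement GATACAC does not match either.
With no annealing site for primer 1, no amplification occurs.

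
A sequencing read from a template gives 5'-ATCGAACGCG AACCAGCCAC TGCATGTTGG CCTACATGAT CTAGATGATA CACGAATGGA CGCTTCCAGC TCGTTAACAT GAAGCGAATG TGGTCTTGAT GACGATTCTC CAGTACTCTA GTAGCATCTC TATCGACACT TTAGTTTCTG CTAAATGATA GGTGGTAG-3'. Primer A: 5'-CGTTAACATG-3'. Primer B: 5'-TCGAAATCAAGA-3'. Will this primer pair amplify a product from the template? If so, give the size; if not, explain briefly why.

No product — primer B has no binding site in the template.

Primer B (TCGAAATCAAGA) does not match the top strand, and its reverse complement TCTTGATTTCGA does not match either.
With no annealing site for primer B, no amplification occurs.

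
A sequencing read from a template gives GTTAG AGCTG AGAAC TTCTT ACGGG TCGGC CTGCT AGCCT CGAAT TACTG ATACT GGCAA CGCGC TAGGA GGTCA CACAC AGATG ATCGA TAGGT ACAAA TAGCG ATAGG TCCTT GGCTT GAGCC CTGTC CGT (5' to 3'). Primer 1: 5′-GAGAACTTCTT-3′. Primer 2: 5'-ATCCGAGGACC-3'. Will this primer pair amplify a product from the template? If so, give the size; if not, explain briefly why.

No product — primer 2 has no binding site in the template.

Primer 2 (ATCCGAGGACC) does not match the top strand, and its reverse complement GGTCCTCGGAT does not match either.
With no annealing site for primer 2, no amplification occurs.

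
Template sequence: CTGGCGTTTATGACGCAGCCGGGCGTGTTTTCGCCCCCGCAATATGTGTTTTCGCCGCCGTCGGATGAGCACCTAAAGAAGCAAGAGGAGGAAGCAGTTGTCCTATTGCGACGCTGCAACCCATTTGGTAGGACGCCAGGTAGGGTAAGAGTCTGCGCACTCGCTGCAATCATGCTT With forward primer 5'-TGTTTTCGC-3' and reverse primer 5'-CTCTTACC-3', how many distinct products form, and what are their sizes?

Two products: 126 bp, 105 bp

The forward primer TGTTTTCGC matches the top strand at positions 26–34, 47–55.
The reverse primer's reverse complement is GGTAAGAG, matching at positions 144–151.
Each forward site pairs with the reverse site to give a product ending at position 151: sizes 126, 105 bp.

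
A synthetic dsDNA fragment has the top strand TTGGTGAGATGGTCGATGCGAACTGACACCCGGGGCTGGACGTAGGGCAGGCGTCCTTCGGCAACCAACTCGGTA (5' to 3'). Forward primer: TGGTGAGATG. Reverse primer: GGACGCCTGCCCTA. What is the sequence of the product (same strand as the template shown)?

5'-TGGTGAGATGGTCGATGCGAACTGACACCCGGGGCTGGACGTAGGGCAGGCGTCC-3'

Scanning the template, TGGTGAGATG occurs at positions 2–11; this primer anneals to the bottom strand there with its 3' end pointing downstream.
The reverse primer's reverse complement is TAGGGCAGGCGTCC, which matches the template at positions 43–56.
The product is the template from position 2 through 56 (55 bp).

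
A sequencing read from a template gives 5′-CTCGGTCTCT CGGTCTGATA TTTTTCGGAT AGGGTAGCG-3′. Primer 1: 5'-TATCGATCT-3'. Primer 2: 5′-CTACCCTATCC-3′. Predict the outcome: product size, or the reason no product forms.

Primer 1 (TATCGATCT) does not match the top strand, and its reverse complement AGATCGATA does not match either.
With no annealing site for primer 1, no amplification occurs.

No product — primer 1 has no binding site in the template.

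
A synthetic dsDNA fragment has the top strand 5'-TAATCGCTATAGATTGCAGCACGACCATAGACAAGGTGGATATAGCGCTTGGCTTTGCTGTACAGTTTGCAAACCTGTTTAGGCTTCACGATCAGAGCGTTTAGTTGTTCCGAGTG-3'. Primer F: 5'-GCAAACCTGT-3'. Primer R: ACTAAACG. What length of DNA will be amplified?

37 bp

Scanning the template, GCAAACCTGT occurs at positions 69–78; this primer anneals to the bottom strand there with its 3' end pointing downstream.
Taking the reverse complement of ACTAAACG gives CGTTTAGT, found at positions 98–105 on the template; the primer anneals here to the top strand with its 3' end pointing upstream.
Amplicon spans positions 69–105: 37 bp.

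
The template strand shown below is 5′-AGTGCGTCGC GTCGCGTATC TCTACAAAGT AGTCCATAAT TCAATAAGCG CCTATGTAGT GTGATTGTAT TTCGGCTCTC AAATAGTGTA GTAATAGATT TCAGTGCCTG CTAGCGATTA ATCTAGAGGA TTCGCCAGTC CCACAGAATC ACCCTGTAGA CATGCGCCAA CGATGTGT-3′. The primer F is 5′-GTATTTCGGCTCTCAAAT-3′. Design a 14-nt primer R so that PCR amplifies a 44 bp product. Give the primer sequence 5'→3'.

The forward primer binds at positions 67–84, so a 44 bp product ends at position 67 + 44 − 1 = 110.
The reverse primer anneals to the top strand over positions 97–110, i.e. to GATTTCAGTGCCTG.
Its sequence written 5'→3' is the reverse complement: CAGGCACTGAAATC.

5'-CAGGCACTGAAATC-3'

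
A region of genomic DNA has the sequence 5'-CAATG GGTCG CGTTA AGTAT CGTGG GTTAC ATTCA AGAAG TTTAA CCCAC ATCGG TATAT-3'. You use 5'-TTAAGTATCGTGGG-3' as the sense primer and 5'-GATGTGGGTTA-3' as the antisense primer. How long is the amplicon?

41 bp

The forward primer matches the template at positions 13–26.
Reverse complement of the reverse primer: TAACCCACATC. This occurs on the top strand at positions 43–53.
Amplicon spans positions 13–53: 41 bp.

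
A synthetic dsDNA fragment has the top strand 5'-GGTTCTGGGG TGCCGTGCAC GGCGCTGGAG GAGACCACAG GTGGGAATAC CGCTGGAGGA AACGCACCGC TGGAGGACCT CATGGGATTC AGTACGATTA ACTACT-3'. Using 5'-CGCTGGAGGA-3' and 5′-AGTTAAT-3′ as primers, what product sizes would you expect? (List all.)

81 bp, 53 bp, 36 bp

The forward primer CGCTGGAGGA matches the top strand at positions 23–32, 51–60, 68–77.
The reverse primer's reverse complement is ATTAACT, matching at positions 97–103.
Each forward site pairs with the reverse site to give a product ending at position 103: sizes 81, 53, 36 bp.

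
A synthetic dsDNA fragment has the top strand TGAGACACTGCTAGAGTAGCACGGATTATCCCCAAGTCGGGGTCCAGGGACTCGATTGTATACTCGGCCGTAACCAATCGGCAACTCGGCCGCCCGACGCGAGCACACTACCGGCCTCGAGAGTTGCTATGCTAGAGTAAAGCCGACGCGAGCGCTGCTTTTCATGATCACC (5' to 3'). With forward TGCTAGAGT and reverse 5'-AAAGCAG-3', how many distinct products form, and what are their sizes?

Two products: 153 bp, 32 bp

The forward primer TGCTAGAGT matches the top strand at positions 9–17, 130–138.
The reverse primer's reverse complement is CTGCTTT, matching at positions 155–161.
Each forward site pairs with the reverse site to give a product ending at position 161: sizes 153, 32 bp.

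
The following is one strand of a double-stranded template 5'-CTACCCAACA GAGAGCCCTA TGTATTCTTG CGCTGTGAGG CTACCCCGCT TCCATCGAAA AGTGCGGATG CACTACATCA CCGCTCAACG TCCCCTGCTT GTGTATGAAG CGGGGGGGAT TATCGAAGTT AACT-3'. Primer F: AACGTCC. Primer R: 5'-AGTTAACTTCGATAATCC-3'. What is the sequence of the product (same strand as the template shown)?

5'-AACGTCCCCTGCTTGTGTATGAAGCGGGGGGGATTATCGAAGTTAACT-3'

Scanning the template, AACGTCC occurs at positions 87–93; this primer anneals to the bottom strand there with its 3' end pointing downstream.
Taking the reverse complement of AGTTAACTTCGATAATCC gives GGATTATCGAAGTTAACT, found at positions 117–134 on the template; the primer anneals here to the top strand with its 3' end pointing upstream.
The product is the template from position 87 through 134 (48 bp).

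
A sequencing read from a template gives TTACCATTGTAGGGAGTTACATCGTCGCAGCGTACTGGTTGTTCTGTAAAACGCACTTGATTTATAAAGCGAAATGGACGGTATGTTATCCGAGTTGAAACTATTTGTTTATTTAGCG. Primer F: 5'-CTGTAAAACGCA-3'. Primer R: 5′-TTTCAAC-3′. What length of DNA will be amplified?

The forward primer matches the template at positions 44–55.
Taking the reverse complement of TTTCAAC gives GTTGAAA, found at positions 94–100 on the template; the primer anneals here to the top strand with its 3' end pointing upstream.
Product length = (reverse-primer end) − (forward-primer start) + 1 = 100 − 44 + 1 = 57 bp.

57 bp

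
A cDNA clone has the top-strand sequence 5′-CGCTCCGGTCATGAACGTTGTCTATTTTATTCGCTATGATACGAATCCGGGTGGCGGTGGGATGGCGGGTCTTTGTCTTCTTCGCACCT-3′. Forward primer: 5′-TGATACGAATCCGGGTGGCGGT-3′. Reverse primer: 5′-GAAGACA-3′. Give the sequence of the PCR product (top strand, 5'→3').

Forward primer TGATACGAATCCGGGTGGCGGT is found on the top strand at positions 37–58.
Reverse complement of the reverse primer: TGTCTTC. This occurs on the top strand at positions 74–80.
The product is the template from position 37 through 80 (44 bp).

5'-TGATACGAATCCGGGTGGCGGTGGGATGGCGGGTCTTTGTCTTC-3'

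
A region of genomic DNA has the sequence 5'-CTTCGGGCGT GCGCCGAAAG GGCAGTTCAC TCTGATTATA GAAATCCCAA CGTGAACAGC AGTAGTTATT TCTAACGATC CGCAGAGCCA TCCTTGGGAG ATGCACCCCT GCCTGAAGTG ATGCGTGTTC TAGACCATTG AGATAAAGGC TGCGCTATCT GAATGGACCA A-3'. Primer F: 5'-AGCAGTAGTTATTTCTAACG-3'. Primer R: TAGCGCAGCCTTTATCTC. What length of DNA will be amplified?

100 bp

The forward primer matches the template at positions 58–77.
Taking the reverse complement of TAGCGCAGCCTTTATCTC gives GAGATAAAGGCTGCGCTA, found at positions 140–157 on the template; the primer anneals here to the top strand with its 3' end pointing upstream.
Amplicon spans positions 58–157: 100 bp.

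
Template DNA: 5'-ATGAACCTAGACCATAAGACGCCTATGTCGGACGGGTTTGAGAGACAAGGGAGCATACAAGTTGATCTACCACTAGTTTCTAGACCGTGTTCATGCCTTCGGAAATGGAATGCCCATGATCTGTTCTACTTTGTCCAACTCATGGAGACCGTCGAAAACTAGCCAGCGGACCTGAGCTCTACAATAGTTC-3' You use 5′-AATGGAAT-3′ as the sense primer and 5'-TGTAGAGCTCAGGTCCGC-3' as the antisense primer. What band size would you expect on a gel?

80 bp

Forward primer AATGGAAT is found on the top strand at positions 104–111.
Reverse complement of the reverse primer: GCGGACCTGAGCTCTACA. This occurs on the top strand at positions 166–183.
Product length = (reverse-primer end) − (forward-primer start) + 1 = 183 − 104 + 1 = 80 bp.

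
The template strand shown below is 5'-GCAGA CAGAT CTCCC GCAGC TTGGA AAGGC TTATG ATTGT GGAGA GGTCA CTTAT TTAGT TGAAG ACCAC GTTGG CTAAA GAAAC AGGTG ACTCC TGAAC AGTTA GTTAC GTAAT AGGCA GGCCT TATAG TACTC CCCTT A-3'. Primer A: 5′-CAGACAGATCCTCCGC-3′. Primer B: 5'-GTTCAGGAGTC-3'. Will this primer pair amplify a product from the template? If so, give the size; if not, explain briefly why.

Primer A (CAGACAGATCCTCCGC) does not match the top strand, and its reverse complement GCGGAGGATCTGTCTG does not match either.
With no annealing site for primer A, no amplification occurs.

No product — primer A has no binding site in the template.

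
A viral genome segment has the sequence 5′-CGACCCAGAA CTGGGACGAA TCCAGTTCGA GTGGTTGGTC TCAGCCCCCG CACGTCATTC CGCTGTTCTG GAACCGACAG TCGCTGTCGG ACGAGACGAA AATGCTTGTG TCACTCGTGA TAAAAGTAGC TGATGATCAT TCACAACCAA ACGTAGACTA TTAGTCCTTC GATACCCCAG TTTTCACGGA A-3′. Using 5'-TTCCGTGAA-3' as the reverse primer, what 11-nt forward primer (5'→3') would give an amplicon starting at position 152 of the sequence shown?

The reverse primer's reverse complement TTCACGGAA matches the template at positions 183–191; the product starts at position 152.
The forward primer is identical to the top strand over positions 152–162: CGTAGACTATT.

5'-CGTAGACTATT-3'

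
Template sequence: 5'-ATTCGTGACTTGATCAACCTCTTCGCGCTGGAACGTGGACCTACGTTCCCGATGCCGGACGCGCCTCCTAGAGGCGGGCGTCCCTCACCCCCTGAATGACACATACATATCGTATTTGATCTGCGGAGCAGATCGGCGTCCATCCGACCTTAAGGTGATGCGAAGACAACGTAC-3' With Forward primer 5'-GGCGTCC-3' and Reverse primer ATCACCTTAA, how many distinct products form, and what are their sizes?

The forward primer GGCGTCC matches the top strand at positions 77–83, 135–141.
The reverse primer's reverse complement is TTAAGGTGAT, matching at positions 150–159.
Each forward site pairs with the reverse site to give a product ending at position 159: sizes 83, 25 bp.

Two products: 83 bp, 25 bp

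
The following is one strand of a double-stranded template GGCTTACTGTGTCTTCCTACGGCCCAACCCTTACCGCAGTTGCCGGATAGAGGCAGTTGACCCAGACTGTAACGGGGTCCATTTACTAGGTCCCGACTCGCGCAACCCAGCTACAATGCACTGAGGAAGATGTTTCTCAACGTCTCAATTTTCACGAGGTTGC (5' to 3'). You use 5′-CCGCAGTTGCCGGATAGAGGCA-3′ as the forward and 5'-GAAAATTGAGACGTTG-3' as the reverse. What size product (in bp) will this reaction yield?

Forward primer CCGCAGTTGCCGGATAGAGGCA is found on the top strand at positions 34–55.
The reverse primer's reverse complement is CAACGTCTCAATTTTC, which matches the template at positions 138–153.
The product runs from position 34 to position 153, so its length is 153 − 34 + 1 = 120 bp.

120 bp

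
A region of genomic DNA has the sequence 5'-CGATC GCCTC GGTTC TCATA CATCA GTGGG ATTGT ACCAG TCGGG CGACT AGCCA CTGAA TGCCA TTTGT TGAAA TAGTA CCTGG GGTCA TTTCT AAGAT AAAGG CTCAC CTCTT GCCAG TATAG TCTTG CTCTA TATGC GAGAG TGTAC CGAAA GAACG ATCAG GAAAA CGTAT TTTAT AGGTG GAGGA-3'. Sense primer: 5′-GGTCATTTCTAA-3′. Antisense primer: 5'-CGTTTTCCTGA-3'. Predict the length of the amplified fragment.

87 bp

Scanning the template, GGTCATTTCTAA occurs at positions 86–97; this primer anneals to the bottom strand there with its 3' end pointing downstream.
The reverse primer's reverse complement is TCAGGAAAACG, which matches the template at positions 162–172.
The product runs from position 86 to position 172, so its length is 172 − 86 + 1 = 87 bp.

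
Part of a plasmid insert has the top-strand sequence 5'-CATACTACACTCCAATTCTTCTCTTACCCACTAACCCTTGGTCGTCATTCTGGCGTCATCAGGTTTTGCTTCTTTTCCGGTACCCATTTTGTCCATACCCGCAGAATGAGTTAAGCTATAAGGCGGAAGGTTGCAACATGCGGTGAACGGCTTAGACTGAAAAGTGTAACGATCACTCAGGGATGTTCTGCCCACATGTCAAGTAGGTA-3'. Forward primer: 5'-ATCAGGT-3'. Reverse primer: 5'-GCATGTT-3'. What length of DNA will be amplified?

The forward primer matches the template at positions 58–64.
Taking the reverse complement of GCATGTT gives AACATGC, found at positions 135–141 on the template; the primer anneals here to the top strand with its 3' end pointing upstream.
Product length = (reverse-primer end) − (forward-primer start) + 1 = 141 − 58 + 1 = 84 bp.

84 bp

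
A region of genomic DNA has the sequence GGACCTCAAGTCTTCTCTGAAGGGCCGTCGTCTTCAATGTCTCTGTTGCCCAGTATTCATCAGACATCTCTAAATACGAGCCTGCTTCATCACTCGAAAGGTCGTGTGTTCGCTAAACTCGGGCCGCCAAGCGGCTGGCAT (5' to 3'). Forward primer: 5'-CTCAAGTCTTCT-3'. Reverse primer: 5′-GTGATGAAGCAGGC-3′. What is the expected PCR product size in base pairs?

89 bp

Forward primer CTCAAGTCTTCT is found on the top strand at positions 5–16.
The reverse primer's reverse complement is GCCTGCTTCATCAC, which matches the template at positions 80–93.
Product length = (reverse-primer end) − (forward-primer start) + 1 = 93 − 5 + 1 = 89 bp.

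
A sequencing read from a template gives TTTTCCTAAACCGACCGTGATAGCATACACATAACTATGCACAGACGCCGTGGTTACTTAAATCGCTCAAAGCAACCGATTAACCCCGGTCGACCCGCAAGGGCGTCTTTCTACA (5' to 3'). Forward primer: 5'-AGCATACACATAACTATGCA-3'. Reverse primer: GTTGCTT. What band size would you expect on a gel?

The forward primer matches the template at positions 22–41.
Reverse complement of the reverse primer: AAGCAAC. This occurs on the top strand at positions 70–76.
The product runs from position 22 to position 76, so its length is 76 − 22 + 1 = 55 bp.

55 bp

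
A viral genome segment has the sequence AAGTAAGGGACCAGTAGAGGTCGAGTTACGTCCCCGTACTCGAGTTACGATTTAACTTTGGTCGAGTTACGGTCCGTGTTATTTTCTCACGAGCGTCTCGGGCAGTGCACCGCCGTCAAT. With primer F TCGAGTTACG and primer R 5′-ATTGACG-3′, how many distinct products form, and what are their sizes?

Three products: 100 bp, 81 bp, 59 bp

The forward primer TCGAGTTACG matches the top strand at positions 21–30, 40–49, 62–71.
The reverse primer's reverse complement is CGTCAAT, matching at positions 114–120.
Each forward site pairs with the reverse site to give a product ending at position 120: sizes 100, 81, 59 bp.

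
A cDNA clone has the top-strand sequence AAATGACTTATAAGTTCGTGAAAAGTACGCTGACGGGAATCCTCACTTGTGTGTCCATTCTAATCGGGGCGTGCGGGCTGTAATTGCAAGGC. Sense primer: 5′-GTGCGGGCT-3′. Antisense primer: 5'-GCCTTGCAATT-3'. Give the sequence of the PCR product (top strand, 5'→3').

Forward primer GTGCGGGCT is found on the top strand at positions 71–79.
Taking the reverse complement of GCCTTGCAATT gives AATTGCAAGGC, found at positions 82–92 on the template; the primer anneals here to the top strand with its 3' end pointing upstream.
The product is the template from position 71 through 92 (22 bp).

5'-GTGCGGGCTGTAATTGCAAGGC-3'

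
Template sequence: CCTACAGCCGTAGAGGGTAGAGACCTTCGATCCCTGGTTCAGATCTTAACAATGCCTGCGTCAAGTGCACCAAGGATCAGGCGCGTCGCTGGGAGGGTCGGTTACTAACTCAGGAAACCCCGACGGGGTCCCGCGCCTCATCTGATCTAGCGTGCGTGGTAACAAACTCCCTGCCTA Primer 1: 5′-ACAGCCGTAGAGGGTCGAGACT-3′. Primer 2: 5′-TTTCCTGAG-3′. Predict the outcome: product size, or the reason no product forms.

Primer 1 (ACAGCCGTAGAGGGTCGAGACT) does not match the top strand, and its reverse complement AGTCTCGACCCTCTACGGCTGT does not match either.
With no annealing site for primer 1, no amplification occurs.

No product — primer 1 has no binding site in the template.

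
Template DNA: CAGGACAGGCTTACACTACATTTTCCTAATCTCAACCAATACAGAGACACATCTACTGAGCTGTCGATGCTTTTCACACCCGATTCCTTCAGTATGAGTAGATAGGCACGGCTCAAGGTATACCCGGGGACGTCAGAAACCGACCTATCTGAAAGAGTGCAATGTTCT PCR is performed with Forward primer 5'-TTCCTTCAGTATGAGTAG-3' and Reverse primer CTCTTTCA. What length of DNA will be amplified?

The forward primer matches the template at positions 84–101.
Taking the reverse complement of CTCTTTCA gives TGAAAGAG, found at positions 150–157 on the template; the primer anneals here to the top strand with its 3' end pointing upstream.
Amplicon spans positions 84–157: 74 bp.

74 bp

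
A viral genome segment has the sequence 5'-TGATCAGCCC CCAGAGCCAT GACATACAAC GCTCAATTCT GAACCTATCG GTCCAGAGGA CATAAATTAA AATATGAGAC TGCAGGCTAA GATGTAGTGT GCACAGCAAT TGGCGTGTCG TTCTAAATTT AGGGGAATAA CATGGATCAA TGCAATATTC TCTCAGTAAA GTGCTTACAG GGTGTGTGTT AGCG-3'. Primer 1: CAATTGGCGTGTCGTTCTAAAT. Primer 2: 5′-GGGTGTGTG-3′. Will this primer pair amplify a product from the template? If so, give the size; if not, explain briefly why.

No product — both primers anneal to the same strand and extend in the same direction.

Primer 1 (CAATTGGCGTGTCGTTCTAAAT) matches the top strand at positions 107–128 (3' end points downstream).
Primer 2 (GGGTGTGTG) also matches the top strand directly, at positions 180–188 — its reverse complement CACACACCC is not present.
Both primers anneal to the bottom strand with 3' ends pointing the same way, so neither can prime synthesis back toward the other.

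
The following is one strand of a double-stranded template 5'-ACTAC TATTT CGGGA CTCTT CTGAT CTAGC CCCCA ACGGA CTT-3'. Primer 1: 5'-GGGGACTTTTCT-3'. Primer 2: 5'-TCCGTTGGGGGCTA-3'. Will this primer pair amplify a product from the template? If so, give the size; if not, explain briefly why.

Primer 1 (GGGGACTTTTCT) does not match the top strand, and its reverse complement AGAAAAGTCCCC does not match either.
With no annealing site for primer 1, no amplification occurs.

No product — primer 1 has no binding site in the template.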